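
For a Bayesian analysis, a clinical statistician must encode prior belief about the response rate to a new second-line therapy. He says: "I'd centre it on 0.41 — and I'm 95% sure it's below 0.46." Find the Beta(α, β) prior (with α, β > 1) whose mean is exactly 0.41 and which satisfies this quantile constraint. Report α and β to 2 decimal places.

With mean 0.41 fixed, write α = 0.41s, β = 0.59s where s = α+β.
Need P(θ < 0.46) = 0.95 under Beta(0.41s, 0.59s). Normal approximation: (q−m)/√(m(1−m)/s) ≈ z_{0.95} = 1.64, so s ≈ 0.41·0.59·(1.64)²/(0.46−0.41)² = 261.8.
At s = 261.8: P(θ<0.46) ≈ 0.949. Adjusting to match 0.95 gives s ≈ 265.00.
So α = 0.41·265.00 ≈ 108.65, β = 0.59·265.00 ≈ 156.35.

α ≈ 108.65, β ≈ 156.35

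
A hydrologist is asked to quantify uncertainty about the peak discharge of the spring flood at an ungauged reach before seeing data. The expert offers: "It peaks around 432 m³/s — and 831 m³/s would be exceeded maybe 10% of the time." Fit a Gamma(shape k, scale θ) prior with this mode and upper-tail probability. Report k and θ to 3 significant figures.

Gamma(k,θ) with k>1 has mode (k−1)θ, so θ = 432/(k−1).
Need P(X < 831) = 0.9 with θ tied to k this way. Start at k = 2, θ = 432: P(X<831) ≈ 0.573.
Too low — raise k to concentrate. Iterating converges to k ≈ 5.47.
Then θ = 432/(5.47−1) ≈ 96.6.

k ≈ 5.47, θ ≈ 96.6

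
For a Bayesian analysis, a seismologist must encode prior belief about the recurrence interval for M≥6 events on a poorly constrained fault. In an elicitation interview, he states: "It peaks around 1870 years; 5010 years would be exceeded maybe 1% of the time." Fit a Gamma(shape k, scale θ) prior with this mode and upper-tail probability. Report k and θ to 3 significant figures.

Gamma(k,θ) with k>1 has mode (k−1)θ, so θ = 1870/(k−1).
Need P(X < 5010) = 0.99 with θ tied to k this way. Start at k = 2, θ = 1870: P(X<5010) ≈ 0.748.
Too low — raise k to concentrate. Iterating converges to k ≈ 5.76.
Then θ = 1870/(5.76−1) ≈ 393.

k ≈ 5.76, θ ≈ 393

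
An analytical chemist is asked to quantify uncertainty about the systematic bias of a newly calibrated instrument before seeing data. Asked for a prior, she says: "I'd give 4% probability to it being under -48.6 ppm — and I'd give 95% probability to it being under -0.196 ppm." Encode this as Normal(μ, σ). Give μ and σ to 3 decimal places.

The p-quantile of Normal(μ,σ) is μ + z_p·σ, with z_{0.04} = -1.751 and z_{0.95} = 1.645.
Eliminate σ: μ = (z₂·x₁ − z₁·x₂)/(z₂ − z₁) = (1.645·-48.6 − (-1.751)·-0.196)/3.396 = -23.644.
Then σ = (x₂ − x₁)/(z₂ − z₁) = (-0.196 − -48.6)/3.396 = 14.255.

μ = -23.644, σ = 14.255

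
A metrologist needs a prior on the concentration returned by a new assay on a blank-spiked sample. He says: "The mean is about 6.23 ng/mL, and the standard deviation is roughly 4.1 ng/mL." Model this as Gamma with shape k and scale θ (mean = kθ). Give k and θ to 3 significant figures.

For Gamma(k, scale θ): mean = kθ, variance = kθ², so CV = 1/√k.
CV = SD/mean = 4.1/6.23 = 0.6581, hence k = 1/CV² = 2.31.
Then θ = mean/k = 6.23/2.31 = 2.7.

k ≈ 2.31, θ ≈ 2.7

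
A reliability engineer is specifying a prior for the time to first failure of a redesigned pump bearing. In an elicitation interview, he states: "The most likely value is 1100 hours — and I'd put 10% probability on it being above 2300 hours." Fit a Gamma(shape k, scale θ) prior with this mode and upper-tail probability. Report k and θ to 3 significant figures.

k ≈ 4.53, θ ≈ 312

Gamma(k,θ) with k>1 has mode (k−1)θ, so θ = 1100/(k−1).
Need P(X < 2300) = 0.9 with θ tied to k this way. Start at k = 2, θ = 1100: P(X<2300) ≈ 0.618.
Too low — raise k to concentrate. Iterating converges to k ≈ 4.53.
Then θ = 1100/(4.53−1) ≈ 312.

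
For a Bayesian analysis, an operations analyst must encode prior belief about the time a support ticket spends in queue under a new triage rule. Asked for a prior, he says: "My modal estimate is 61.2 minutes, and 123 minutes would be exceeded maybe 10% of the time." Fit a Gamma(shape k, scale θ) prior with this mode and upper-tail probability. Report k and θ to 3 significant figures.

k ≈ 4.94, θ ≈ 15.5

Gamma(k,θ) with k>1 has mode (k−1)θ, so θ = 61.2/(k−1).
Need P(X < 123) = 0.9 with θ tied to k this way. Start at k = 2, θ = 61.2: P(X<123) ≈ 0.597.
Too low — raise k to concentrate. Iterating converges to k ≈ 4.94.
Then θ = 61.2/(4.94−1) ≈ 15.5.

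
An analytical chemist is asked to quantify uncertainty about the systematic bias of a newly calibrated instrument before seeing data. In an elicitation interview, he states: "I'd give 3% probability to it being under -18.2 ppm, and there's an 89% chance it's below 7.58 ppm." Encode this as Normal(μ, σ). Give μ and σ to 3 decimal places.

The p-quantile of Normal(μ,σ) is μ + z_p·σ, with z_{0.03} = -1.881 and z_{0.89} = 1.227.
Eliminate σ: μ = (z₂·x₁ − z₁·x₂)/(z₂ − z₁) = (1.227·-18.2 − (-1.881)·7.58)/3.107 = -2.596.
Then σ = (x₂ − x₁)/(z₂ − z₁) = (7.58 − -18.2)/3.107 = 8.297.

μ = -2.596, σ = 8.297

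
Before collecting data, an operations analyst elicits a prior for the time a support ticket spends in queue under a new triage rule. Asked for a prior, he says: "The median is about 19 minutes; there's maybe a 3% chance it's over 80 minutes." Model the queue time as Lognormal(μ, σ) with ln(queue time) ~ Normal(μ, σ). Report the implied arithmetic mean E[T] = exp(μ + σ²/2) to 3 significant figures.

E[T] ≈ 25.4 minutes

If T ~ Lognormal(μ,σ) then ln T ~ Normal(μ,σ), so the p-quantile of ln T is μ + z_p·σ.
ln(19) = 2.944 and ln(80) = 4.382; z_{0.5} = 0, z_{0.97} = 1.881.
σ = (4.382 − 2.944)/(1.881 − (0)) = 0.764.
μ = 2.944 − (0)·0.764 = 2.944.
E[T] = exp(μ + σ²/2) = exp(2.944 + 0.2921) = 25.4 minutes.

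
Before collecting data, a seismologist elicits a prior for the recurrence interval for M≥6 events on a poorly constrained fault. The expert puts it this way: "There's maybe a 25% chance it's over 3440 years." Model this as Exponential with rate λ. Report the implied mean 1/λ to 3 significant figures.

P(T > 3440.0) = e^(−λ·3440.0) = 0.25, so λ = −ln(0.25)/3440.0 = 0.000403.
Mean = 1/λ = 2480 years.

mean ≈ 2480 years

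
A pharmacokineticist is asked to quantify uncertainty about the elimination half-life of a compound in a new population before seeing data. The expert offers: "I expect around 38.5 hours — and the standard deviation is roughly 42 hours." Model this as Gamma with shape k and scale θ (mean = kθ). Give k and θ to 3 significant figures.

k ≈ 0.84, θ ≈ 45.8

For Gamma(k, scale θ): mean = kθ, variance = kθ², so CV = 1/√k.
CV = SD/mean = 42/38.5 = 1.091, hence k = 1/CV² = 0.84.
Then θ = mean/k = 38.5/0.84 = 45.8.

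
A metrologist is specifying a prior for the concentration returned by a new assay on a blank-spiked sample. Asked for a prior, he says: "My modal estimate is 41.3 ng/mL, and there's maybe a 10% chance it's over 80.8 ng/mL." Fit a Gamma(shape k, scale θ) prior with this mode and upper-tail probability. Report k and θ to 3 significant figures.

Gamma(k,θ) with k>1 has mode (k−1)θ, so θ = 41.3/(k−1).
Need P(X < 80.8) = 0.9 with θ tied to k this way. Start at k = 2, θ = 41.3: P(X<80.8) ≈ 0.582.
Too low — raise k to concentrate. Iterating converges to k ≈ 5.25.
Then θ = 41.3/(5.25−1) ≈ 9.71.

k ≈ 5.25, θ ≈ 9.71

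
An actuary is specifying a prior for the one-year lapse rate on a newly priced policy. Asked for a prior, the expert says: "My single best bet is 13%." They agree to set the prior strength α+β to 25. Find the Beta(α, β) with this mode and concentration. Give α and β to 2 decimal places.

α = 3.99, β = 21.01

For α,β > 1 the Beta mode is (α−1)/(α+β−2). With α+β = 25, the mode is (α−1)/23.
Set (α−1)/23 = 0.13 → α = 1 + 0.13·23 = 3.99.
β = 25 − α = 21.01.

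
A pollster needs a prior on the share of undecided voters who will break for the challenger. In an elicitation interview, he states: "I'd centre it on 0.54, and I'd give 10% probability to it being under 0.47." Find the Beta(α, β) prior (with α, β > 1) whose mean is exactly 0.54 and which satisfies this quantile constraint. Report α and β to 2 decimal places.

With mean 0.54 fixed, write α = 0.54s, β = 0.46s where s = α+β.
Need P(θ < 0.47) = 0.1 under Beta(0.54s, 0.46s). Normal approximation: (q−m)/√(m(1−m)/s) ≈ z_{0.1} = -1.28, so s ≈ 0.54·0.46·(-1.28)²/(0.47−0.54)² = 83.3.
At s = 83.3: P(θ<0.47) ≈ 0.100. Adjusting to match 0.1 gives s ≈ 83.42.
So α = 0.54·83.42 ≈ 45.05, β = 0.46·83.42 ≈ 38.37.

α ≈ 45.05, β ≈ 38.37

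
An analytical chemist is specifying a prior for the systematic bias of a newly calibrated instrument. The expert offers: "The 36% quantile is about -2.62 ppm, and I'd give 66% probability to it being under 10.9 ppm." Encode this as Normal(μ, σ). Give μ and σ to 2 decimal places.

The p-quantile of Normal(μ,σ) is μ + z_p·σ, with z_{0.36} = -0.3585 and z_{0.66} = 0.4125.
Eliminate σ: μ = (z₂·x₁ − z₁·x₂)/(z₂ − z₁) = (0.4125·-2.62 − (-0.3585)·10.9)/0.7709 = 3.67.
Then σ = (x₂ − x₁)/(z₂ − z₁) = (10.9 − -2.62)/0.7709 = 17.54.

μ = 3.67, σ = 17.54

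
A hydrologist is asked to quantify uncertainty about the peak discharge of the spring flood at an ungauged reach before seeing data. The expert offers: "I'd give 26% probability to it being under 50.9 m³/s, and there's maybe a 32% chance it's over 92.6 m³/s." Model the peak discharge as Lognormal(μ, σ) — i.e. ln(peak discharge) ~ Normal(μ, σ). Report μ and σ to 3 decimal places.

μ ≈ 4.276, σ ≈ 0.539

If T ~ Lognormal(μ,σ) then ln T ~ Normal(μ,σ), so the p-quantile of ln T is μ + z_p·σ.
ln(50.9) = 3.93 and ln(92.6) = 4.528; z_{0.26} = -0.6433, z_{0.68} = 0.4677.
σ = (4.528 − 3.93)/(0.4677 − (-0.6433)) = 0.539.
μ = 3.93 − (-0.6433)·0.539 = 4.276.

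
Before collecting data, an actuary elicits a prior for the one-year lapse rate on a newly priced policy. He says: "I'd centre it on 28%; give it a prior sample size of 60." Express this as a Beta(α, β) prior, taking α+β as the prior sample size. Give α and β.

Under the effective-sample-size interpretation, Beta(α, β) has prior mean α/(α+β) and prior sample size α+β.
So α+β = 60 and α/(α+β) = 0.28, giving α = 0.28·60 = 16.8 and β = 60 − 16.8 = 43.2.

α = 16.8, β = 43.2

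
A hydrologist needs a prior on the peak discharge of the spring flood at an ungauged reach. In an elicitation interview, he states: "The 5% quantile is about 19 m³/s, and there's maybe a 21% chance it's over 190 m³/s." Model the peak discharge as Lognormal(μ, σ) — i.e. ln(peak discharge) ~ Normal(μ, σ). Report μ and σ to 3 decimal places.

μ ≈ 4.490, σ ≈ 0.939

If T ~ Lognormal(μ,σ) then ln T ~ Normal(μ,σ), so the p-quantile of ln T is μ + z_p·σ.
ln(19) = 2.944 and ln(190) = 5.247; z_{0.05} = -1.645, z_{0.79} = 0.8064.
σ = (5.247 − 2.944)/(0.8064 − (-1.645)) = 0.939.
μ = 2.944 − (-1.645)·0.939 = 4.490.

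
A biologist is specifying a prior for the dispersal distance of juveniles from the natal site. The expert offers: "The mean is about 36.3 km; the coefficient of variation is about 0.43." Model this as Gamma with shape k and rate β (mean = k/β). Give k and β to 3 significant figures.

k ≈ 5.41, β ≈ 0.149

For Gamma(k, rate β): mean = k/β, variance = k/β², so CV = 1/√k.
CV = 0.43, hence k = 1/CV² = 5.41.
Then β = k/mean = 5.41/36.3 = 0.149.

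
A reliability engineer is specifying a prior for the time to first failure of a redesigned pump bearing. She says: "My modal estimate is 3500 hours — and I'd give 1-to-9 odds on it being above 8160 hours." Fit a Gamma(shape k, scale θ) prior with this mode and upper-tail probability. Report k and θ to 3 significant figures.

Gamma(k,θ) with k>1 has mode (k−1)θ, so θ = 3500/(k−1).
Need P(X < 8160) = 0.9 with θ tied to k this way. Start at k = 2, θ = 3500: P(X<8160) ≈ 0.676.
Too low — raise k to concentrate. Iterating converges to k ≈ 3.68.
Then θ = 3500/(3.68−1) ≈ 1300.

k ≈ 3.68, θ ≈ 1300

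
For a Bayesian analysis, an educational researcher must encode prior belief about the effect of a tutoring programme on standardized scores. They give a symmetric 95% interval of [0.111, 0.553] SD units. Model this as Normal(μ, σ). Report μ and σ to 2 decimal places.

μ = 0.33, σ = 0.11

A symmetric 95% interval runs μ ± z·σ with z = 1.96.
Half-width = 0.221, so σ = 0.221/1.96 = 0.11.
μ is the interval midpoint, 0.33.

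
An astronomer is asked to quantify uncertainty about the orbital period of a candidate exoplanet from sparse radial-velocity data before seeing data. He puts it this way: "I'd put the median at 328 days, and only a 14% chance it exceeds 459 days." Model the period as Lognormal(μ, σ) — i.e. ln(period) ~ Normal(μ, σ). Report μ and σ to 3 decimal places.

If T ~ Lognormal(μ,σ) then ln T ~ Normal(μ,σ), so the p-quantile of ln T is μ + z_p·σ.
ln(328) = 5.793 and ln(459) = 6.129; z_{0.5} = 0, z_{0.86} = 1.08.
σ = (6.129 − 5.793)/(1.08 − (0)) = 0.311.
μ = 5.793 − (0)·0.311 = 5.793.

μ ≈ 5.793, σ ≈ 0.311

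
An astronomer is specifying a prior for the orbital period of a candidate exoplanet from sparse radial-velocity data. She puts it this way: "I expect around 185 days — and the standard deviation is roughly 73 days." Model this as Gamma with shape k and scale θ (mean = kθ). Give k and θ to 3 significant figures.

k ≈ 6.42, θ ≈ 28.8

For Gamma(k, scale θ): mean = kθ, variance = kθ², so CV = 1/√k.
CV = SD/mean = 73/185 = 0.3946, hence k = 1/CV² = 6.42.
Then θ = mean/k = 185/6.42 = 28.8.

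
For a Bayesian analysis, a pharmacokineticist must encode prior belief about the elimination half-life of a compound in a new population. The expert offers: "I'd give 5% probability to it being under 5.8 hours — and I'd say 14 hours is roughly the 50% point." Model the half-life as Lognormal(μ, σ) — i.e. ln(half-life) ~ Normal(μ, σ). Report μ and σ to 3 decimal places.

If T ~ Lognormal(μ,σ) then ln T ~ Normal(μ,σ), so the p-quantile of ln T is μ + z_p·σ.
ln(5.8) = 1.758 and ln(14) = 2.639; z_{0.05} = -1.645, z_{0.5} = 0.
σ = (2.639 − 1.758)/(0 − (-1.645)) = 0.536.
μ = 1.758 − (-1.645)·0.536 = 2.639.

μ ≈ 2.639, σ ≈ 0.536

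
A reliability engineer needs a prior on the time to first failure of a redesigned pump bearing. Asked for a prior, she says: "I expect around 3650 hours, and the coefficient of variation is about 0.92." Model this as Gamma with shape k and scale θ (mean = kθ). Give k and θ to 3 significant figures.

k ≈ 1.18, θ ≈ 3090

For Gamma(k, scale θ): mean = kθ, variance = kθ², so CV = 1/√k.
CV = 0.92, hence k = 1/CV² = 1.18.
Then θ = mean/k = 3650/1.18 = 3090.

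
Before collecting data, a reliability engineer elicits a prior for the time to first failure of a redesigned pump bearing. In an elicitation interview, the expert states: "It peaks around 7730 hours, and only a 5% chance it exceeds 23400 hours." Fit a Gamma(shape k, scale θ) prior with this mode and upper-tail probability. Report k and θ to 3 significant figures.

k ≈ 3.16, θ ≈ 3580

Gamma(k,θ) with k>1 has mode (k−1)θ, so θ = 7730/(k−1).
Need P(X < 23400) = 0.95 with θ tied to k this way. Start at k = 2, θ = 7730: P(X<23400) ≈ 0.805.
Too low — raise k to concentrate. Iterating converges to k ≈ 3.16.
Then θ = 7730/(3.16−1) ≈ 3580.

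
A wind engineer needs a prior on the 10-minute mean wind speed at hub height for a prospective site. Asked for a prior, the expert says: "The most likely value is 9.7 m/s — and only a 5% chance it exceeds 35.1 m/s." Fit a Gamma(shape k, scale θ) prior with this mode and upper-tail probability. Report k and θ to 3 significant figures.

Gamma(k,θ) with k>1 has mode (k−1)θ, so θ = 9.7/(k−1).
Need P(X < 35.1) = 0.95 with θ tied to k this way. Start at k = 2, θ = 9.7: P(X<35.1) ≈ 0.876.
Too low — raise k to concentrate. Iterating converges to k ≈ 2.55.
Then θ = 9.7/(2.55−1) ≈ 6.25.

k ≈ 2.55, θ ≈ 6.25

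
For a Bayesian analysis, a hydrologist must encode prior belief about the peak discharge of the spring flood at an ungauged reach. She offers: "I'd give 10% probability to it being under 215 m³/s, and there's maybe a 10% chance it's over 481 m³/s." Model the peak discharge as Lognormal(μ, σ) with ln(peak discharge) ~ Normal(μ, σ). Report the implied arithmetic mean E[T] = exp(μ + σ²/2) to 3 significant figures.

E[T] ≈ 338 m³/s

If T ~ Lognormal(μ,σ) then ln T ~ Normal(μ,σ), so the p-quantile of ln T is μ + z_p·σ.
ln(215) = 5.371 and ln(481) = 6.176; z_{0.1} = -1.282, z_{0.9} = 1.282.
σ = (6.176 − 5.371)/(1.282 − (-1.282)) = 0.314.
μ = 5.371 − (-1.282)·0.314 = 5.773.
E[T] = exp(μ + σ²/2) = exp(5.773 + 0.0493) = 338 m³/s.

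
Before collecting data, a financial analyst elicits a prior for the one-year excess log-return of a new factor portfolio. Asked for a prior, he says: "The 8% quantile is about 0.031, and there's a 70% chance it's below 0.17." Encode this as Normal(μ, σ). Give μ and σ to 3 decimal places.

μ = 0.132, σ = 0.072

The p-quantile of Normal(μ,σ) is μ + z_p·σ, with z_{0.08} = -1.405 and z_{0.7} = 0.5244.
Eliminate σ: μ = (z₂·x₁ − z₁·x₂)/(z₂ − z₁) = (0.5244·0.031 − (-1.405)·0.17)/1.929 = 0.132.
Then σ = (x₂ − x₁)/(z₂ − z₁) = (0.17 − 0.031)/1.929 = 0.072.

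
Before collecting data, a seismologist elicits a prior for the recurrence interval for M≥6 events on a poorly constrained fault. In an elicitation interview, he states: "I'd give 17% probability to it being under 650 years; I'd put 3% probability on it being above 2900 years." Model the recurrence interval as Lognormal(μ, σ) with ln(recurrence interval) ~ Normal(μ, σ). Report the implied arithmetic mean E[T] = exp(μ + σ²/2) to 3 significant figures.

If T ~ Lognormal(μ,σ) then ln T ~ Normal(μ,σ), so the p-quantile of ln T is μ + z_p·σ.
ln(650) = 6.477 and ln(2900) = 7.972; z_{0.17} = -0.9542, z_{0.97} = 1.881.
σ = (7.972 − 6.477)/(1.881 − (-0.9542)) = 0.528.
μ = 6.477 − (-0.9542)·0.528 = 6.980.
E[T] = exp(μ + σ²/2) = exp(6.980 + 0.1391) = 1240 years.

E[T] ≈ 1240 years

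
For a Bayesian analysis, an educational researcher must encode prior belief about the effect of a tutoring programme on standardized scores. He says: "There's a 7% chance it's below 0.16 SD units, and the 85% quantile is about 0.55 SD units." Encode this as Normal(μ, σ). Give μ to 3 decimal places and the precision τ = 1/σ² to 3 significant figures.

μ = 0.389, τ = 41.5

The p-quantile of Normal(μ,σ) is μ + z_p·σ, with z_{0.07} = -1.476 and z_{0.85} = 1.036.
Eliminate σ: μ = (z₂·x₁ − z₁·x₂)/(z₂ − z₁) = (1.036·0.16 − (-1.476)·0.55)/2.512 = 0.389.
Then σ = (x₂ − x₁)/(z₂ − z₁) = (0.55 − 0.16)/2.512 = 0.155.
Precision τ = 1/σ² = 1/0.1552² = 41.5.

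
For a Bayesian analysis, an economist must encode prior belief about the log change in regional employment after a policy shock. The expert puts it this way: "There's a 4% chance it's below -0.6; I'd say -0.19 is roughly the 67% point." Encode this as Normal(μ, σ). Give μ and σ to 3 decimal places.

μ = -0.272, σ = 0.187

For Normal(μ,σ), the p-quantile is μ + z_p·σ. Here z_{0.04} = -1.751, z_{0.67} = 0.4399.
So -0.6 = μ − 1.751σ and -0.19 = μ + 0.4399σ.
Subtracting: σ = (-0.19 − -0.6)/(0.4399 − (-1.751)) = 0.187.
Then μ = -0.6 − (-1.751)·0.187 = -0.272.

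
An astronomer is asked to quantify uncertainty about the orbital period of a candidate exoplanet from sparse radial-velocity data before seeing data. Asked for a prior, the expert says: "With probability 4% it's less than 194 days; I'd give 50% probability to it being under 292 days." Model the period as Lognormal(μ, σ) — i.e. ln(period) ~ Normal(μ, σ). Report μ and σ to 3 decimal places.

If T ~ Lognormal(μ,σ) then ln T ~ Normal(μ,σ), so the p-quantile of ln T is μ + z_p·σ.
ln(194) = 5.268 and ln(292) = 5.677; z_{0.04} = -1.751, z_{0.5} = 0.
σ = (5.677 − 5.268)/(0 − (-1.751)) = 0.234.
μ = 5.268 − (-1.751)·0.234 = 5.677.

μ ≈ 5.677, σ ≈ 0.234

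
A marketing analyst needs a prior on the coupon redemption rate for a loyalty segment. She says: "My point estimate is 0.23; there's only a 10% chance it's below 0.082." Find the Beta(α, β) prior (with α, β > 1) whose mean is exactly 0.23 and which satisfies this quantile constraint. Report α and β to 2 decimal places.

α ≈ 2.39, β ≈ 7.99

With mean 0.23 fixed, write α = 0.23s, β = 0.77s where s = α+β.
Need P(θ < 0.082) = 0.1 under Beta(0.23s, 0.77s). Normal approximation: (q−m)/√(m(1−m)/s) ≈ z_{0.1} = -1.28, so s ≈ 0.23·0.77·(-1.28)²/(0.082−0.23)² = 13.3.
At s = 13.3: P(θ<0.082) ≈ 0.068. Adjusting to match 0.1 gives s ≈ 10.37.
So α = 0.23·10.37 ≈ 2.39, β = 0.77·10.37 ≈ 7.99.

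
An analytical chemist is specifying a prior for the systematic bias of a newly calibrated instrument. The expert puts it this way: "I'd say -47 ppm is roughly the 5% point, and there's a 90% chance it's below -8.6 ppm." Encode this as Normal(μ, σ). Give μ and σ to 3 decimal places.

The p-quantile of Normal(μ,σ) is μ + z_p·σ, with z_{0.05} = -1.645 and z_{0.9} = 1.282.
Eliminate σ: μ = (z₂·x₁ − z₁·x₂)/(z₂ − z₁) = (1.282·-47 − (-1.645)·-8.6)/2.926 = -25.416.
Then σ = (x₂ − x₁)/(z₂ − z₁) = (-8.6 − -47)/2.926 = 13.122.

μ = -25.416, σ = 13.122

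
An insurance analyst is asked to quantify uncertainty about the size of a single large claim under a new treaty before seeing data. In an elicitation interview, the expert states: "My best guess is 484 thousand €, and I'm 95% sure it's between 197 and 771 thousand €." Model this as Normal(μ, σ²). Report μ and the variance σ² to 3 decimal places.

μ = 484.000, σ² = 21442.115

A symmetric 95% interval runs μ ± z·σ with z = 1.96.
Half-width = 287, so σ = 287/1.96 = 146.4313 and σ² = 21442.115.
μ is the stated best guess, 484.000.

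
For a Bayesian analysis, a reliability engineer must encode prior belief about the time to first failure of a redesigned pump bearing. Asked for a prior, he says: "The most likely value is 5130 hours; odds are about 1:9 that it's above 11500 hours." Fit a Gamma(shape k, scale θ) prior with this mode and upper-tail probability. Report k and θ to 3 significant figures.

Gamma(k,θ) with k>1 has mode (k−1)θ, so θ = 5130/(k−1).
Need P(X < 11500) = 0.9 with θ tied to k this way. Start at k = 2, θ = 5130: P(X<11500) ≈ 0.655.
Too low — raise k to concentrate. Iterating converges to k ≈ 3.95.
Then θ = 5130/(3.95−1) ≈ 1740.

k ≈ 3.95, θ ≈ 1740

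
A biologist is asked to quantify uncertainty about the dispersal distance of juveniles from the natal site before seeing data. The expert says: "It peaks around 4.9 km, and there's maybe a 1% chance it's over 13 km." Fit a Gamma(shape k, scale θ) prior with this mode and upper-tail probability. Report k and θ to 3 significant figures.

Gamma(k,θ) with k>1 has mode (k−1)θ, so θ = 4.9/(k−1).
Need P(X < 13) = 0.99 with θ tied to k this way. Start at k = 2, θ = 4.9: P(X<13) ≈ 0.743.
Too low — raise k to concentrate. Iterating converges to k ≈ 5.87.
Then θ = 4.9/(5.87−1) ≈ 1.01.

k ≈ 5.87, θ ≈ 1.01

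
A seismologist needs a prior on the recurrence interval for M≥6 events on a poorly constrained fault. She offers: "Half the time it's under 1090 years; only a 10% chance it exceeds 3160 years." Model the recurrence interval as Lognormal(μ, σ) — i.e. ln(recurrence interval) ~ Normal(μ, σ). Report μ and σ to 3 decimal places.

If T ~ Lognormal(μ,σ) then ln T ~ Normal(μ,σ), so the p-quantile of ln T is μ + z_p·σ.
ln(1090) = 6.994 and ln(3160) = 8.058; z_{0.5} = 0, z_{0.9} = 1.282.
σ = (8.058 − 6.994)/(1.282 − (0)) = 0.831.
μ = 6.994 − (0)·0.831 = 6.994.

μ ≈ 6.994, σ ≈ 0.831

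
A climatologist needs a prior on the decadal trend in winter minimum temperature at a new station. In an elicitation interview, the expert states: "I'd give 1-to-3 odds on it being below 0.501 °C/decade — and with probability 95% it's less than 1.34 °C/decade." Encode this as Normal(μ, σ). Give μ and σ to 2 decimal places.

For Normal(μ,σ), the p-quantile is μ + z_p·σ. Here z_{0.25} = -0.6745, z_{0.95} = 1.645.
So 0.501 = μ − 0.6745σ and 1.34 = μ + 1.645σ.
Subtracting: σ = (1.34 − 0.501)/(1.645 − (-0.6745)) = 0.36.
Then μ = 0.501 − (-0.6745)·0.36 = 0.74.

μ = 0.74, σ = 0.36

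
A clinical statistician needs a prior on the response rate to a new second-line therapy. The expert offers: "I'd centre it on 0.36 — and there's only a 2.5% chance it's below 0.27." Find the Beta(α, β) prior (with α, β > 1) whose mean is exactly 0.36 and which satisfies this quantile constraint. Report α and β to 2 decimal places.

With mean 0.36 fixed, write α = 0.36s, β = 0.64s where s = α+β.
Need P(θ < 0.27) = 0.025 under Beta(0.36s, 0.64s). Normal approximation: (q−m)/√(m(1−m)/s) ≈ z_{0.025} = -1.96, so s ≈ 0.36·0.64·(-1.96)²/(0.27−0.36)² = 109.3.
At s = 109.3: P(θ<0.27) ≈ 0.021. Adjusting to match 0.025 gives s ≈ 101.70.
So α = 0.36·101.70 ≈ 36.61, β = 0.64·101.70 ≈ 65.09.

α ≈ 36.61, β ≈ 65.09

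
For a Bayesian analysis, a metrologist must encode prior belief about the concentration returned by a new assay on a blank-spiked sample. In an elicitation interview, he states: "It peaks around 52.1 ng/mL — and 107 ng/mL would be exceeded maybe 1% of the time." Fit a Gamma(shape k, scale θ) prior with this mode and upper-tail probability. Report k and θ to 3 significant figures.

Gamma(k,θ) with k>1 has mode (k−1)θ, so θ = 52.1/(k−1).
Need P(X < 107) = 0.99 with θ tied to k this way. Start at k = 2, θ = 52.1: P(X<107) ≈ 0.608.
Too low — raise k to concentrate. Iterating converges to k ≈ 10.4.
Then θ = 52.1/(10.4−1) ≈ 5.52.

k ≈ 10.4, θ ≈ 5.52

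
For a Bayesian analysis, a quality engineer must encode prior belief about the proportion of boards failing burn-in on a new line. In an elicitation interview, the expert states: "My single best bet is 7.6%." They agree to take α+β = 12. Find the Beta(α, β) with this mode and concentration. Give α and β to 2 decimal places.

α = 1.76, β = 10.24

For α,β > 1 the Beta mode is (α−1)/(α+β−2). With α+β = 12, the mode is (α−1)/10.
Set (α−1)/10 = 0.076 → α = 1 + 0.076·10 = 1.76.
β = 12 − α = 10.24.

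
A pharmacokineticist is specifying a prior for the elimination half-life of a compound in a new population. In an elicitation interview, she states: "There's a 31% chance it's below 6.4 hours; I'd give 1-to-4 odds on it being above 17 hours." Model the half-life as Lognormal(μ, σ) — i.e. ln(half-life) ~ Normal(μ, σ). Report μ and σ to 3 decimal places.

If T ~ Lognormal(μ,σ) then ln T ~ Normal(μ,σ), so the p-quantile of ln T is μ + z_p·σ.
ln(6.4) = 1.856 and ln(17) = 2.833; z_{0.31} = -0.4959, z_{0.8} = 0.8416.
σ = (2.833 − 1.856)/(0.8416 − (-0.4959)) = 0.730.
μ = 1.856 − (-0.4959)·0.730 = 2.218.

μ ≈ 2.218, σ ≈ 0.730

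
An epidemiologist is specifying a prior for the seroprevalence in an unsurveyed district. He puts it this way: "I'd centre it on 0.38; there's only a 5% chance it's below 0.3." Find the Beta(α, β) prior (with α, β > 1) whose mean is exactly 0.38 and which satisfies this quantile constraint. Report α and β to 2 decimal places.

α ≈ 36.17, β ≈ 59.01

With mean 0.38 fixed, write α = 0.38s, β = 0.62s where s = α+β.
Need P(θ < 0.3) = 0.05 under Beta(0.38s, 0.62s). Normal approximation: (q−m)/√(m(1−m)/s) ≈ z_{0.05} = -1.64, so s ≈ 0.38·0.62·(-1.64)²/(0.3−0.38)² = 99.6.
At s = 99.6: P(θ<0.3) ≈ 0.046. Adjusting to match 0.05 gives s ≈ 95.18.
So α = 0.38·95.18 ≈ 36.17, β = 0.62·95.18 ≈ 59.01.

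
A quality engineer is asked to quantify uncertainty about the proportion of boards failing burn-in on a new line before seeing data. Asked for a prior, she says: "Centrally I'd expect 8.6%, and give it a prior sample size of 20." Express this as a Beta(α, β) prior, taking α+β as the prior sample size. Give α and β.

α = 1.72, β = 18.28

Under the effective-sample-size interpretation, Beta(α, β) has prior mean α/(α+β) and prior sample size α+β.
So α+β = 20 and α/(α+β) = 0.086, giving α = 0.086·20 = 1.72 and β = 20 − 1.72 = 18.28.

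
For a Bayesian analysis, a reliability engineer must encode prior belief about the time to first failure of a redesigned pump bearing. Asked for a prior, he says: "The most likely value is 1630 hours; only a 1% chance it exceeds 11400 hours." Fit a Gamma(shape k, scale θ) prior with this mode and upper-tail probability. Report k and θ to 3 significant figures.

Gamma(k,θ) with k>1 has mode (k−1)θ, so θ = 1630/(k−1).
Need P(X < 11400) = 0.99 with θ tied to k this way. Start at k = 2, θ = 1630: P(X<11400) ≈ 0.993.
Too high — lower k to spread out. Iterating converges to k ≈ 1.93.
Then θ = 1630/(1.93−1) ≈ 1750.

k ≈ 1.93, θ ≈ 1750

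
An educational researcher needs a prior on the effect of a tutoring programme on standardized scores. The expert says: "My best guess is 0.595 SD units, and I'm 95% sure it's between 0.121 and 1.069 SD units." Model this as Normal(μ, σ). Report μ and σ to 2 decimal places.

μ = 0.59, σ = 0.24

A symmetric 95% interval runs μ ± z·σ with z = 1.96.
Half-width = 0.474, so σ = 0.474/1.96 = 0.24.
μ is the stated best guess, 0.59.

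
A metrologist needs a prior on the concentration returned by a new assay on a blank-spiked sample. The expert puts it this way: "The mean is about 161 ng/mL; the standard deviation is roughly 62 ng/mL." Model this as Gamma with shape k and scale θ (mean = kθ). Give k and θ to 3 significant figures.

k ≈ 6.74, θ ≈ 23.9

For Gamma(k, scale θ): mean = kθ, variance = kθ², so CV = 1/√k.
CV = SD/mean = 62/161 = 0.3851, hence k = 1/CV² = 6.74.
Then θ = mean/k = 161/6.74 = 23.9.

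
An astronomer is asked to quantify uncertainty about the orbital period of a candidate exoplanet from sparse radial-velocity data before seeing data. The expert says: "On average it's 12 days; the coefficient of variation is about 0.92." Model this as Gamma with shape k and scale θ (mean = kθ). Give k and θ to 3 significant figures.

k ≈ 1.18, θ ≈ 10.2

For Gamma(k, scale θ): mean = kθ, variance = kθ², so CV = 1/√k.
CV = 0.92, hence k = 1/CV² = 1.18.
Then θ = mean/k = 12/1.18 = 10.2.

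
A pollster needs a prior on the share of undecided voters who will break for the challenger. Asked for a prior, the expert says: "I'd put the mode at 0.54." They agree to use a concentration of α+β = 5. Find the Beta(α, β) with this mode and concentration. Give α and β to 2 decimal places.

For α,β > 1 the Beta mode is (α−1)/(α+β−2). With α+β = 5, the mode is (α−1)/3.
Set (α−1)/3 = 0.54 → α = 1 + 0.54·3 = 2.62.
β = 5 − α = 2.38.

α = 2.62, β = 2.38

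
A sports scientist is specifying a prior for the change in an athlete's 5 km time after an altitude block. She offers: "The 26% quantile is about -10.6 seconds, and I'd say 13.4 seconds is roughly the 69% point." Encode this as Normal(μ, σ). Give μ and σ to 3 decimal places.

For Normal(μ,σ), the p-quantile is μ + z_p·σ. Here z_{0.26} = -0.6433, z_{0.69} = 0.4959.
So -10.6 = μ − 0.6433σ and 13.4 = μ + 0.4959σ.
Subtracting: σ = (13.4 − -10.6)/(0.4959 − (-0.6433)) = 21.067.
Then μ = -10.6 − (-0.6433)·21.067 = 2.954.

μ = 2.954, σ = 21.067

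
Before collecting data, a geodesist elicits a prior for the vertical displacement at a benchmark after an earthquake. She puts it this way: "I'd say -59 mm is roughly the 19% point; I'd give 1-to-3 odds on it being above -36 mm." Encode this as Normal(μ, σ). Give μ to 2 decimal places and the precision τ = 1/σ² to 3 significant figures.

μ = -45.99, τ = 0.00456

For Normal(μ,σ), the p-quantile is μ + z_p·σ. Here z_{0.19} = -0.8779, z_{0.75} = 0.6745.
So -59 = μ − 0.8779σ and -36 = μ + 0.6745σ.
Subtracting: σ = (-36 − -59)/(0.6745 − (-0.8779)) = 14.82.
Then μ = -59 − (-0.8779)·14.82 = -45.99.
Precision τ = 1/σ² = 1/14.82² = 0.00456.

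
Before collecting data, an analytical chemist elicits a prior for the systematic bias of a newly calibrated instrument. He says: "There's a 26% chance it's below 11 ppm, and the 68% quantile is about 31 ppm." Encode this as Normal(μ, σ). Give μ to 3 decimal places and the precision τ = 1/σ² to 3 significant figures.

For Normal(μ,σ), the p-quantile is μ + z_p·σ. Here z_{0.26} = -0.6433, z_{0.68} = 0.4677.
So 11 = μ − 0.6433σ and 31 = μ + 0.4677σ.
Subtracting: σ = (31 − 11)/(0.4677 − (-0.6433)) = 18.001.
Then μ = 11 − (-0.6433)·18.001 = 22.581.
Precision τ = 1/σ² = 1/18² = 0.00309.

μ = 22.581, τ = 0.00309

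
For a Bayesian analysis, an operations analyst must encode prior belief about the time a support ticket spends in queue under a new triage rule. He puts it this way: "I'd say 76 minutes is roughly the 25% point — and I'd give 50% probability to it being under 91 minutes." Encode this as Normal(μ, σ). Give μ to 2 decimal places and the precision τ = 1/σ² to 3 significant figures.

μ = 91.00, τ = 0.00202

The p-quantile of Normal(μ,σ) is μ + z_p·σ, with z_{0.25} = -0.6745 and z_{0.5} = 0.
Eliminate σ: μ = (z₂·x₁ − z₁·x₂)/(z₂ − z₁) = (0·76 − (-0.6745)·91)/0.6745 = 91.00.
Then σ = (x₂ − x₁)/(z₂ − z₁) = (91 − 76)/0.6745 = 22.24.
Precision τ = 1/σ² = 1/22.24² = 0.00202.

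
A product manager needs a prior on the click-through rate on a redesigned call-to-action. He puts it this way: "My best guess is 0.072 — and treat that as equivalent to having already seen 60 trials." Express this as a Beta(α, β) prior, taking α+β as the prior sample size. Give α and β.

α = 4.32, β = 55.68

Under the effective-sample-size interpretation, Beta(α, β) has prior mean α/(α+β) and prior sample size α+β.
So α+β = 60 and α/(α+β) = 0.072, giving α = 0.072·60 = 4.32 and β = 60 − 4.32 = 55.68.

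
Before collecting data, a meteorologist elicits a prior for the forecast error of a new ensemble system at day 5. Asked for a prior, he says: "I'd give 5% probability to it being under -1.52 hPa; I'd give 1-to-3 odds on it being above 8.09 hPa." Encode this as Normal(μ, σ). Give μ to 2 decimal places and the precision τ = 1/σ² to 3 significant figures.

μ = 5.30, τ = 0.0582

For Normal(μ,σ), the p-quantile is μ + z_p·σ. Here z_{0.05} = -1.645, z_{0.75} = 0.6745.
So -1.52 = μ − 1.645σ and 8.09 = μ + 0.6745σ.
Subtracting: σ = (8.09 − -1.52)/(0.6745 − (-1.645)) = 4.14.
Then μ = -1.52 − (-1.645)·4.14 = 5.30.
Precision τ = 1/σ² = 1/4.143² = 0.0582.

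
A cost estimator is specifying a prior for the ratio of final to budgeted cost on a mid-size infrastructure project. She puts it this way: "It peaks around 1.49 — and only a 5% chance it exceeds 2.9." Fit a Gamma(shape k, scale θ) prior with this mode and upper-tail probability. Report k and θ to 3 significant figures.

Gamma(k,θ) with k>1 has mode (k−1)θ, so θ = 1.49/(k−1).
Need P(X < 2.9) = 0.95 with θ tied to k this way. Start at k = 2, θ = 1.49: P(X<2.9) ≈ 0.579.
Too low — raise k to concentrate. Iterating converges to k ≈ 7.26.
Then θ = 1.49/(7.26−1) ≈ 0.238.

k ≈ 7.26, θ ≈ 0.238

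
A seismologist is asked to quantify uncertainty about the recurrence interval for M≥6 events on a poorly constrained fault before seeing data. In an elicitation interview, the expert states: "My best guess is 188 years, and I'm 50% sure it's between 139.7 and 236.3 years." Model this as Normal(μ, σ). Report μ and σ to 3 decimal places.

A symmetric 50% interval runs μ ± z·σ with z = 0.6745.
Half-width = 48.3, so σ = 48.3/0.6745 = 71.610.
μ is the stated best guess, 188.000.

μ = 188.000, σ = 71.610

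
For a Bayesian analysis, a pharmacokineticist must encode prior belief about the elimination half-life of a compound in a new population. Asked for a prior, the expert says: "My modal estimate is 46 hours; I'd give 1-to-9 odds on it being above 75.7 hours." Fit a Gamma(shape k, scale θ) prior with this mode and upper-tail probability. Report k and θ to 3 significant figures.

Gamma(k,θ) with k>1 has mode (k−1)θ, so θ = 46/(k−1).
Need P(X < 75.7) = 0.9 with θ tied to k this way. Start at k = 2, θ = 46: P(X<75.7) ≈ 0.490.
Too low — raise k to concentrate. Iterating converges to k ≈ 8.6.
Then θ = 46/(8.6−1) ≈ 6.05.

k ≈ 8.6, θ ≈ 6.05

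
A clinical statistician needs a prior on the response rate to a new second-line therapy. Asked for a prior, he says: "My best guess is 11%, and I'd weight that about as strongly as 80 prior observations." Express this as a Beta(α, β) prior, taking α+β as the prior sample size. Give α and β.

Under the effective-sample-size interpretation, Beta(α, β) has prior mean α/(α+β) and prior sample size α+β.
So α+β = 80 and α/(α+β) = 0.11, giving α = 0.11·80 = 8.8 and β = 80 − 8.8 = 71.2.

α = 8.8, β = 71.2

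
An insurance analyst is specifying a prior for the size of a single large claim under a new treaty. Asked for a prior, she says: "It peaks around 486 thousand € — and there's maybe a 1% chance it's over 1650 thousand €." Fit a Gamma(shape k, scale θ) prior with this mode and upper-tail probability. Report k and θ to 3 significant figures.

Gamma(k,θ) with k>1 has mode (k−1)θ, so θ = 486/(k−1).
Need P(X < 1650) = 0.99 with θ tied to k this way. Start at k = 2, θ = 486: P(X<1650) ≈ 0.853.
Too low — raise k to concentrate. Iterating converges to k ≈ 3.92.
Then θ = 486/(3.92−1) ≈ 166.

k ≈ 3.92, θ ≈ 166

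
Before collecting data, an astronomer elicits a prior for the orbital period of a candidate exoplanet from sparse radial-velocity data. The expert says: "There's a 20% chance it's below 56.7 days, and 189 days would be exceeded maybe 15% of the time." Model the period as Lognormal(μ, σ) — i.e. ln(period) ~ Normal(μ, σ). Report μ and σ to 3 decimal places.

If T ~ Lognormal(μ,σ) then ln T ~ Normal(μ,σ), so the p-quantile of ln T is μ + z_p·σ.
ln(56.7) = 4.038 and ln(189) = 5.242; z_{0.2} = -0.8416, z_{0.85} = 1.036.
σ = (5.242 − 4.038)/(1.036 − (-0.8416)) = 0.641.
μ = 4.038 − (-0.8416)·0.641 = 4.577.

μ ≈ 4.577, σ ≈ 0.641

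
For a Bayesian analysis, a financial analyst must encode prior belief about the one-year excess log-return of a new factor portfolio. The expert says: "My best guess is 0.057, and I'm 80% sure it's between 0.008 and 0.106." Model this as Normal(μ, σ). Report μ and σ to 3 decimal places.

A symmetric 80% interval runs μ ± z·σ with z = 1.282.
Half-width = 0.049, so σ = 0.049/1.282 = 0.038.
μ is the stated best guess, 0.057.

μ = 0.057, σ = 0.038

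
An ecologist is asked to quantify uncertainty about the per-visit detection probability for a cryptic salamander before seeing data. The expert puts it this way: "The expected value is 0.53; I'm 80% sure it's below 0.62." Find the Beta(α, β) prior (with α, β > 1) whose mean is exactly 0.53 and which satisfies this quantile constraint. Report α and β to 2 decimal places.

α ≈ 11.68, β ≈ 10.36

With mean 0.53 fixed, write α = 0.53s, β = 0.47s where s = α+β.
Need P(θ < 0.62) = 0.8 under Beta(0.53s, 0.47s). Normal approximation: (q−m)/√(m(1−m)/s) ≈ z_{0.8} = 0.842, so s ≈ 0.53·0.47·(0.842)²/(0.62−0.53)² = 21.8.
At s = 21.8: P(θ<0.62) ≈ 0.799. Adjusting to match 0.8 gives s ≈ 22.04.
So α = 0.53·22.04 ≈ 11.68, β = 0.47·22.04 ≈ 10.36.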